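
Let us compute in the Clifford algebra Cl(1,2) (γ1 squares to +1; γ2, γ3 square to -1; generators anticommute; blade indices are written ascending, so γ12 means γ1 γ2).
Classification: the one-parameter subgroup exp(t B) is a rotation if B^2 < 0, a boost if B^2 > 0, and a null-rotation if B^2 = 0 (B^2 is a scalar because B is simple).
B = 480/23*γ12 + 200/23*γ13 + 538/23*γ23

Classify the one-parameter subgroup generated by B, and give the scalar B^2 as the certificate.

B^2 term by term: the squares give (480/23)^2*(γ12)^2 + (200/23)^2*(γ13)^2 + (538/23)^2*(γ23)^2 = 230400/529*(+1) + 40000/529*(+1) + 289444/529*(-1) = -36 (each basis 2-blade squares to minus the product of its generators' squares); cross terms between blades sharing an index anticommute and cancel. So B^2 = -36.
Answer: rotation, certificate B^2 = -36. Certificate logic: -36 is a conjugation-invariant scalar, so its sign fixes rotation versus boost versus null-rotation outright.


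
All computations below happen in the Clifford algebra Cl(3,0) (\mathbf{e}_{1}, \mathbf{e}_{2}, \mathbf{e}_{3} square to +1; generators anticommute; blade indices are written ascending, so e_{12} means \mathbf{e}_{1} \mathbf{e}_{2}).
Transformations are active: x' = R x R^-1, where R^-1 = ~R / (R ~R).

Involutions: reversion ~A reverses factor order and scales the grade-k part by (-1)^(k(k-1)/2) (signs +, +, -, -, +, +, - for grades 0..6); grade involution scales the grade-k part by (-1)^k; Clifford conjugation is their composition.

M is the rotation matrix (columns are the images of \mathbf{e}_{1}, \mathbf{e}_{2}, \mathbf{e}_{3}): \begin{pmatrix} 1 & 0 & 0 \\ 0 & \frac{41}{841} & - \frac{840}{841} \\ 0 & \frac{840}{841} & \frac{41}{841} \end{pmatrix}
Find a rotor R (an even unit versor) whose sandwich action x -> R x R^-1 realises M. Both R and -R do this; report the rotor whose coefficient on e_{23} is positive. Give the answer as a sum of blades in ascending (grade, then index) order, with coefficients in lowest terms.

Method: write R = a + b12*e_{12} + b13*e_{13} + b23*e_{23} with a^2 + b12^2 + b13^2 + b23^2 = 1 (so R^-1 = ~R). Expanding the columns R e_j ~R gives tr M = 4a^2 - 1 and, from the antisymmetric part, M21 - M12 = -4a*b12, M13 - M31 = 4a*b13, M32 - M23 = -4a*b23.
Here tr M = \frac{923}{841}, so a^2 = (1 + tr M)/4 = \frac{441}{841} and a = ±\frac{21}{29}. Taking a = \frac{21}{29}: M21 - M12 = 0, M13 - M31 = 0, M32 - M23 = \frac{1680}{841}, giving b12 = 0, b13 = 0, b23 = -\frac{20}{29}, i.e. R = \frac{21}{29} - \frac{20}{29} e_{23}.
Its e_{23} coefficient is negative, so report the other preimage -R.
Answer: -\frac{21}{29} + \frac{20}{29} e_{23}. Why the constraint matters: R and -R act identically through the sandwich — M has trace \frac{923}{841} either way — so only the sign condition on e_{23} picks one of the two preimages.


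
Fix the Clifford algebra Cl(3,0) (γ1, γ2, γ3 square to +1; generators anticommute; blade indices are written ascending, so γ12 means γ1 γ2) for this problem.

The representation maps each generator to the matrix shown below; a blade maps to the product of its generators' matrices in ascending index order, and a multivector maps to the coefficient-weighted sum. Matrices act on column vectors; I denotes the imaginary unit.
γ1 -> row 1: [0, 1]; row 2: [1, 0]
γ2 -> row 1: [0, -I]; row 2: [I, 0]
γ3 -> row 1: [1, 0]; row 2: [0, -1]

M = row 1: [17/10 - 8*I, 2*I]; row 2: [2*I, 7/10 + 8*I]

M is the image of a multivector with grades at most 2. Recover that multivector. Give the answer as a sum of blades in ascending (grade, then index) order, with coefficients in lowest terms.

Method: 1, rho(γ1), rho(γ2), rho(γ3) form a trace-orthogonal basis of the 2x2 complex matrices (tr(X Y) = 2 if X = Y, else 0), so M = m0*1 + m1*rho(γ1) + m2*rho(γ2) + m3*rho(γ3) with m0 = tr(M)/2 = 6/5, m1 = tr(M rho(γ1))/2 = 2*I, m2 = tr(M rho(γ2))/2 = 0, m3 = tr(M rho(γ3))/2 = 1/2 - 8*I.
Multiplying table entries, the bivector images are rho(γ12) = I*rho(γ3), rho(γ13) = -I*rho(γ2), rho(γ23) = I*rho(γ1); with real blade coefficients the real parts of m0..m3 are the coefficients of 1, γ1, γ2, γ3 and the imaginary parts give the bivectors (γ23: Im m1, γ13: -Im m2, γ12: Im m3).
Answer: 6/5 + 1/2*γ3 - 8*γ12 + 2*γ23


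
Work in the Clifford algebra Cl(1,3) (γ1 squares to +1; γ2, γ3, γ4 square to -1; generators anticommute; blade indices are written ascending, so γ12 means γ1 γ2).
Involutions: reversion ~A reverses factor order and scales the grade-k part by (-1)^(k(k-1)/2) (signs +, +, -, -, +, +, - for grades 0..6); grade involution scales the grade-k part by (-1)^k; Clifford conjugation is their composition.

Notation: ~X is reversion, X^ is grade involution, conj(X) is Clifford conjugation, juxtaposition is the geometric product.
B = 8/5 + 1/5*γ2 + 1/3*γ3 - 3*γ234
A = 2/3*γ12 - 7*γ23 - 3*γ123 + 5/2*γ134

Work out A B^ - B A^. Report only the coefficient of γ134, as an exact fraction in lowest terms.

first term: 2/15*γ1 - 7/3*γ2 + 7/5*γ3 + 21*γ4 - 223/30*γ12 + 3/5*γ13 + 49/6*γ14 - 56/5*γ23 - 226/45*γ123 + 2*γ134 - 1/2*γ1234
second term: 2/15*γ1 - 7/3*γ2 + 7/5*γ3 - 21*γ4 + 227/30*γ12 + 3/5*γ13 - 59/6*γ14 - 56/5*γ23 + 226/45*γ123 - 6*γ134 + 1/2*γ1234
Answer: 8


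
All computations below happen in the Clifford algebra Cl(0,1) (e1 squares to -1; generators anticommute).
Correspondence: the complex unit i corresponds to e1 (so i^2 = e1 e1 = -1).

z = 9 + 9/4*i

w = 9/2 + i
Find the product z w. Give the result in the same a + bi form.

In blades: z = 9 + 9/4*e1, w = 9/2 + e1.
Distribute z over w term by term (generator squares from the signature, products reordered to ascending indices): (9)*w = 81/2 + 9*e1; (9/4*e1)*w = -9/4 + 81/8*e1.
Sum: 153/4 + 153/8*e1; translating back through the correspondence:
Answer: 153/4 + 153/8*i


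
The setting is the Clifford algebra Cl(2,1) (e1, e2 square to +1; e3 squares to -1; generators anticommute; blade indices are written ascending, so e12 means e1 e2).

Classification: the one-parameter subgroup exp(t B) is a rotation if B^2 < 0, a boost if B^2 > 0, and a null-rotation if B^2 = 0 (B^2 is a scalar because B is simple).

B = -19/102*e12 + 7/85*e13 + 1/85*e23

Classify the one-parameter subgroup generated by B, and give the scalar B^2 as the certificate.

B^2 term by term: the squares give (-19/102)^2*(e12)^2 + (7/85)^2*(e13)^2 + (1/85)^2*(e23)^2 = 361/10404*(-1) + 49/7225*(+1) + 1/7225*(+1) = -1/36 (each basis 2-blade squares to minus the product of its generators' squares); cross terms between blades sharing an index anticommute and cancel. So B^2 = -1/36.
Answer: rotation, certificate B^2 = -1/36. The scalar -1/36 is the complete invariant here: its sign names the subgroup type.


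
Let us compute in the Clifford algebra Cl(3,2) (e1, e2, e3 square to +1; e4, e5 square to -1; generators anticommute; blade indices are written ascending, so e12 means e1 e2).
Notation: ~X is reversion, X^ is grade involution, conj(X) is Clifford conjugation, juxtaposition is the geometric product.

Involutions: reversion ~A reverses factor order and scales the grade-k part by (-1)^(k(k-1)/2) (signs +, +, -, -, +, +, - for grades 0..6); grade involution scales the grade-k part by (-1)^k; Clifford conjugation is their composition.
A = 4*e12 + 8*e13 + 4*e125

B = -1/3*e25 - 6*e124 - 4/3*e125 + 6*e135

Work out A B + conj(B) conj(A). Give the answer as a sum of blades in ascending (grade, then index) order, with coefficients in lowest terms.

first term: -16/3 - 4/3*e1 + 24*e4 - 128/3*e5 - 4/3*e15 + 24*e23 - 24*e45 - 48*e234 - 104/3*e235 + 8/3*e1235
second term: -16/3 + 4/3*e1 - 24*e4 + 128/3*e5 + 4/3*e15 - 24*e23 + 24*e45 - 48*e234 - 104/3*e235 + 8/3*e1235
Answer: -32/3 - 96*e234 - 208/3*e235 + 16/3*e1235


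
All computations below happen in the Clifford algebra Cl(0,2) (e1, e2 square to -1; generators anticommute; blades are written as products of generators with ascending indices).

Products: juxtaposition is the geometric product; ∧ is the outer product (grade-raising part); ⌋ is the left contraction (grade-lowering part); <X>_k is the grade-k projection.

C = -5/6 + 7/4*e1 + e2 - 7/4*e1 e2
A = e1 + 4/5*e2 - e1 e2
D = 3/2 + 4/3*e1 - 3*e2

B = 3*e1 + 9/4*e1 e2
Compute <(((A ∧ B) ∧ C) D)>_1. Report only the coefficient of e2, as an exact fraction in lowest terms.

step 1: -12/5*e1 e2
step 2: 2*e1 e2
step 3: 6*e1 + 8/3*e2 + 3*e1 e2
step 4: 6*e1 + 8/3*e2
Answer: 8/3


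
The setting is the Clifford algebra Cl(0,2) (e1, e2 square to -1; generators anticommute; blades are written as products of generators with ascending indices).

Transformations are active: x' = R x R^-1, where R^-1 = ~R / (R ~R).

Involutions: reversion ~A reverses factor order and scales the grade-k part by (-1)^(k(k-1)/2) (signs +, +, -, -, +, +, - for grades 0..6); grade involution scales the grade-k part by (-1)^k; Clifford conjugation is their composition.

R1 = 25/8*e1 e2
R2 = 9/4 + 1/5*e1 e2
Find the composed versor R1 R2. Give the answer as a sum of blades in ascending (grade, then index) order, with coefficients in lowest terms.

Distribute over the terms of R1 (each basis-blade product reordered to ascending indices, repeated generators contracted through their squares):
(25/8*e1 e2) R2 = -5/8 + 225/32*e1 e2
Answer: -5/8 + 225/32*e1 e2


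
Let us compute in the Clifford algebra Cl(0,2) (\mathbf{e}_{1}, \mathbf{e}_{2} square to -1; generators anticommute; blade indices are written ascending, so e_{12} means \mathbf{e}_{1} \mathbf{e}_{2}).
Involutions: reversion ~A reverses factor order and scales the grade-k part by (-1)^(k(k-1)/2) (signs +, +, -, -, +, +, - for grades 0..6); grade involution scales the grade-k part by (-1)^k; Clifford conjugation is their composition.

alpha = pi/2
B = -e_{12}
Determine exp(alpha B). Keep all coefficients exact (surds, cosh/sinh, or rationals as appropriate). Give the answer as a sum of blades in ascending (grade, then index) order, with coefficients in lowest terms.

B^2 = (-1)^2*(e_{12})^2 = 1*(-1) = -1 (a basis 2-blade squares to minus the product of its generators' squares).
B^2 = -1 — the series telescopes trigonometrically here: l = 1, alpha*l = \frac{\pi}{2}, so exp(alpha B) = cos(\frac{\pi}{2}) + (sin(\frac{\pi}{2})/1)*B = 0 + (1)*B.
Answer: -e_{12}


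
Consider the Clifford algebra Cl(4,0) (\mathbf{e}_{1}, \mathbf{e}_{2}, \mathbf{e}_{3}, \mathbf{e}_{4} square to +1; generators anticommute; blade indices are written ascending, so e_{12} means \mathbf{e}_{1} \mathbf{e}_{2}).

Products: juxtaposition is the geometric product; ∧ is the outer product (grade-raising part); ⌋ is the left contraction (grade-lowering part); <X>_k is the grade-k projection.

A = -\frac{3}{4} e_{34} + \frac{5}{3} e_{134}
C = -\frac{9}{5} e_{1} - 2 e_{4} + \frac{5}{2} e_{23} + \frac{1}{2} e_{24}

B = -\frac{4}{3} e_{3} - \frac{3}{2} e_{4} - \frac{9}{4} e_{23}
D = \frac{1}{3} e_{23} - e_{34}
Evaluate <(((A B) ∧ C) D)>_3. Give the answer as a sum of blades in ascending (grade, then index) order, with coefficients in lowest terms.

step 1: \frac{9}{8} e_{3} - e_{4} - \frac{5}{2} e_{13} + \frac{20}{9} e_{14} - \frac{27}{16} e_{24} + \frac{15}{4} e_{124}
step 2: \frac{81}{40} e_{13} - \frac{9}{5} e_{14} - \frac{9}{4} e_{34} + \frac{243}{80} e_{124} + 5 e_{134} - \frac{49}{16} e_{234} + \frac{245}{36} e_{1234}
step 3: -\frac{9}{4} + 5 e_{1} - \frac{49}{16} e_{2} + \frac{49}{48} e_{4} + \frac{2207}{360} e_{12} - \frac{9}{5} e_{13} - \frac{4637}{1080} e_{14} + \frac{3}{4} e_{24} + \frac{243}{80} e_{123} - \frac{5}{3} e_{124} + \frac{81}{80} e_{134} - \frac{3}{5} e_{1234}
step 4: \frac{243}{80} e_{123} - \frac{5}{3} e_{124} + \frac{81}{80} e_{134}
Answer: \frac{243}{80} e_{123} - \frac{5}{3} e_{124} + \frac{81}{80} e_{134}


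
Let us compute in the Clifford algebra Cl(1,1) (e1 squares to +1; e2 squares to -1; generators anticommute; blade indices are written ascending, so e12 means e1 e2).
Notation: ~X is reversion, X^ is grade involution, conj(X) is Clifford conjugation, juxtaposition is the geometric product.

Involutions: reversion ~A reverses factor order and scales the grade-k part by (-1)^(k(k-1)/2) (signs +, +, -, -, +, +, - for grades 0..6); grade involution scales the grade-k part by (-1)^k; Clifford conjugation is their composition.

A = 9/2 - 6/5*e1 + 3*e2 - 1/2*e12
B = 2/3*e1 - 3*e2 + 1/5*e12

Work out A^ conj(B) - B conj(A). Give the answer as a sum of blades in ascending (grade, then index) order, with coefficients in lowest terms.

first term: 83/10 - 9/10*e1 + 1939/150*e2 + 7/10*e12
second term: -81/10 + 21/10*e1 - 2011/150*e2 + 5/2*e12
Answer: 82/5 - 3*e1 + 79/3*e2 - 9/5*e12


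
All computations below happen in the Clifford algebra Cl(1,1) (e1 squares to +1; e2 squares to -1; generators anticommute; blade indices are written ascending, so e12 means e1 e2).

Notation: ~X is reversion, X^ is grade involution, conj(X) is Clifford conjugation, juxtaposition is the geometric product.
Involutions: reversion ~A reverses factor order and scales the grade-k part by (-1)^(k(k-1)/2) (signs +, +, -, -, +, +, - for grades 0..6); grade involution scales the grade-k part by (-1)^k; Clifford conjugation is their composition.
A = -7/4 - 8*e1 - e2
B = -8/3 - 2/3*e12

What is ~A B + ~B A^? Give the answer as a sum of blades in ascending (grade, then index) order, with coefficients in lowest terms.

first term: 14/3 + 22*e1 + 8*e2 + 7/6*e12
second term: 14/3 - 22*e1 - 8*e2 - 7/6*e12
Answer: 28/3


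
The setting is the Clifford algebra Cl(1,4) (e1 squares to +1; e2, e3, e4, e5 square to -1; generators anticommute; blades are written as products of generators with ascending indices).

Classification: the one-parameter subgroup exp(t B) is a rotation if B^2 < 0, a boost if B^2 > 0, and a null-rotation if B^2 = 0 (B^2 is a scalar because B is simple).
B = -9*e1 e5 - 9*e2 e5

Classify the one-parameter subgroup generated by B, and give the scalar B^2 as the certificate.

B^2 term by term: the squares give (-9)^2*(e1 e5)^2 + (-9)^2*(e2 e5)^2 = 81*(+1) + 81*(-1) = 0 (each basis 2-blade squares to minus the product of its generators' squares); cross terms between blades sharing an index anticommute and cancel. So B^2 = 0.
Answer: null-rotation, certificate B^2 = 0. Why this suffices: the scalar 0 survives any versor conjugation, so its sign alone determines the class however B is presented.


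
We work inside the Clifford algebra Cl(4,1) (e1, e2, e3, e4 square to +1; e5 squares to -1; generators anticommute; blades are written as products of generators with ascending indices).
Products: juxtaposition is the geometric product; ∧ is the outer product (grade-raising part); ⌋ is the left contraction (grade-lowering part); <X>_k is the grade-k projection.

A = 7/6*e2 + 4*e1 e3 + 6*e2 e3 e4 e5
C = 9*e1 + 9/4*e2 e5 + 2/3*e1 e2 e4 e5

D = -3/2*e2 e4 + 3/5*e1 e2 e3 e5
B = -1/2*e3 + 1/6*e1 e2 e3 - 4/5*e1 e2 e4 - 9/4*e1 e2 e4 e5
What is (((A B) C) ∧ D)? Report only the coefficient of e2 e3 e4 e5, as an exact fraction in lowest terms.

step 1: -2*e1 + 2/3*e2 + 479/36*e1 e3 + 14/15*e1 e4 - 7/12*e2 e3 - 24/5*e1 e3 e5 + 13/8*e1 e4 e5 - 16/5*e2 e3 e4 - 3*e2 e4 e5 - 9*e2 e3 e4 e5
step 2: -18 + 2*e1 + 13/12*e2 - 479/4*e3 - 33/20*e4 + 3/2*e5 - 6*e1 e2 + 6*e1 e3 + 28/45*e2 e5 - 81/4*e3 e4 - 3351/80*e3 e5 + 117/8*e4 e5 + 111/20*e1 e2 e3 - 117/32*e1 e2 e4 - 9/2*e1 e2 e5 + 32/15*e1 e3 e5 - 4/9*e1 e4 e5 - 16/5*e2 e3 e4 - 4/3*e2 e4 e5 - 36/5*e3 e4 e5 + 144/5*e1 e2 e3 e4 - 479/16*e1 e2 e3 e5 + 249/10*e1 e2 e4 e5 + 7/18*e1 e3 e4 e5 + 479/54*e2 e3 e4 e5 - 81*e1 e2 e3 e4 e5
step 3: 27*e2 e4 - 3*e1 e2 e4 - 1437/8*e2 e3 e4 - 9/4*e2 e4 e5 + 9*e1 e2 e3 e4 - 54/5*e1 e2 e3 e5 - 10053/160*e2 e3 e4 e5 + 419/100*e1 e2 e3 e4 e5
Answer: -10053/160


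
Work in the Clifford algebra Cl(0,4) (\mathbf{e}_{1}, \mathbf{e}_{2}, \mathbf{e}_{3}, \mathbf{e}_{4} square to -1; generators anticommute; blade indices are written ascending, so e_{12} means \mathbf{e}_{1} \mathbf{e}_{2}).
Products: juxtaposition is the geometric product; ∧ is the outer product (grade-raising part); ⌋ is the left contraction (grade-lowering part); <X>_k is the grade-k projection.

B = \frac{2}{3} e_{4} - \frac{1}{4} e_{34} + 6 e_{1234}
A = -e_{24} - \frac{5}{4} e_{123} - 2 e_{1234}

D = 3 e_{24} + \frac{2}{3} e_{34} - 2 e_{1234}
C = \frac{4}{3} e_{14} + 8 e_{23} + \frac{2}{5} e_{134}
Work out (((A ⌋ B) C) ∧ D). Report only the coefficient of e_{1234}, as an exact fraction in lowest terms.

step 1: -12 - \frac{15}{2} e_{4} - 6 e_{13}
step 2: -10 e_{1} + \frac{12}{5} e_{4} - 48 e_{12} + 3 e_{13} - 16 e_{14} - 96 e_{23} - 8 e_{34} - \frac{24}{5} e_{134} - 60 e_{234}
step 3: -30 e_{124} - \frac{20}{3} e_{134} - 41 e_{1234}
Answer: -41


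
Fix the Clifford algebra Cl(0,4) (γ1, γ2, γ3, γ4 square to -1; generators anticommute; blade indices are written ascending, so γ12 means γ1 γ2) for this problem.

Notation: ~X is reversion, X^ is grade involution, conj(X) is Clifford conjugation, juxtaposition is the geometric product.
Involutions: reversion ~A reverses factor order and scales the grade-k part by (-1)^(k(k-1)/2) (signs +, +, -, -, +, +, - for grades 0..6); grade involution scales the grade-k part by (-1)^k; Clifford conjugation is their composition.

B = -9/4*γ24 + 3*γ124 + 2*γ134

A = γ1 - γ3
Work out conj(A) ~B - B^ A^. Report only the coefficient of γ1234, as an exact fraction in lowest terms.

first term: -2*γ14 - 3*γ24 - 2*γ34 - 9/4*γ124 - 9/4*γ234 - 3*γ1234
second term: -2*γ14 - 3*γ24 - 2*γ34 + 9/4*γ124 + 9/4*γ234 + 3*γ1234
Answer: -6


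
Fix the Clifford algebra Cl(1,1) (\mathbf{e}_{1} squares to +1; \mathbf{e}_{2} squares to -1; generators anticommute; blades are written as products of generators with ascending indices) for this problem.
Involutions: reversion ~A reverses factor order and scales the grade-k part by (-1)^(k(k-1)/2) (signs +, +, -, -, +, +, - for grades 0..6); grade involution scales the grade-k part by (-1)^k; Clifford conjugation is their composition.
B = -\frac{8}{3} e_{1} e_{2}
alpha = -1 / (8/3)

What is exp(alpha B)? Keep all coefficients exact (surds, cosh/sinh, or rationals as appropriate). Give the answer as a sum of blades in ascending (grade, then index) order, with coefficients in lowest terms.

B^2 = (-\frac{8}{3})^2*(e_{1} e_{2})^2 = \frac{64}{9}*(+1) = \frac{64}{9} (a basis 2-blade squares to minus the product of its generators' squares).
B^2 = \frac{64}{9} — since the square is positive, the closed form is hyperbolic: l = \frac{8}{3}, alpha*l = -1, so exp(alpha B) = cosh(-1) + (sinh(-1)/(\frac{8}{3}))*B = \cosh{\left(1 \right)} + (- \frac{3 \sinh{\left(1 \right)}}{8})*B.
Answer: \cosh{\left(1 \right)} + \sinh{\left(1 \right)} e_{1} e_{2}


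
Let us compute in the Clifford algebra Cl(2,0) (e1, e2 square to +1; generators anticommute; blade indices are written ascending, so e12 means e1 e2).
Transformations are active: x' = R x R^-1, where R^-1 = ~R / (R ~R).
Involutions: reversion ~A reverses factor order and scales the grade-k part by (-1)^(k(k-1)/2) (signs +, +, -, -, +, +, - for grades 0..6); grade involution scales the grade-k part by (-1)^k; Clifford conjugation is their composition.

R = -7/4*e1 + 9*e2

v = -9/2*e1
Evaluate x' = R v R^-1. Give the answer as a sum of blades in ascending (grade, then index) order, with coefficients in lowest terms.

~R = -7/4*e1 + 9*e2, and R ~R = 1345/16, so R^-1 = ~R / (1345/16).
R v = 63/8 + 81/2*e12
Answer: 11223/2690*e1 + 2268/1345*e2


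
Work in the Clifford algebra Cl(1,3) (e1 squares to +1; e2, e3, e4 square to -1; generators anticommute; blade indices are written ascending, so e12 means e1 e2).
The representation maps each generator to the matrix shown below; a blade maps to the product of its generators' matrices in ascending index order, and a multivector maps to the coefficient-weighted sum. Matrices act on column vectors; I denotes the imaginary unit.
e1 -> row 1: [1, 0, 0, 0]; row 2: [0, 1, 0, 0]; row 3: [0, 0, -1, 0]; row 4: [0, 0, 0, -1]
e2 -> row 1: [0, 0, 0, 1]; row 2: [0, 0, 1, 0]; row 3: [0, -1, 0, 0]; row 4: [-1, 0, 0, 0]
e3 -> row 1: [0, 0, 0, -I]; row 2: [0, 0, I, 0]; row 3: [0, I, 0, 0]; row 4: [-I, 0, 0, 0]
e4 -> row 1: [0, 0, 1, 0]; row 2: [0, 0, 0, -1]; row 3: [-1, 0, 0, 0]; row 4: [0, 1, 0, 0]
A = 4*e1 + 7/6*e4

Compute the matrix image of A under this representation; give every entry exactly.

M = (4)*rho(e1) + (7/6)*rho(e4), summed entrywise:
Answer: row 1: [4, 0, 7/6, 0]; row 2: [0, 4, 0, -7/6]; row 3: [-7/6, 0, -4, 0]; row 4: [0, 7/6, 0, -4]


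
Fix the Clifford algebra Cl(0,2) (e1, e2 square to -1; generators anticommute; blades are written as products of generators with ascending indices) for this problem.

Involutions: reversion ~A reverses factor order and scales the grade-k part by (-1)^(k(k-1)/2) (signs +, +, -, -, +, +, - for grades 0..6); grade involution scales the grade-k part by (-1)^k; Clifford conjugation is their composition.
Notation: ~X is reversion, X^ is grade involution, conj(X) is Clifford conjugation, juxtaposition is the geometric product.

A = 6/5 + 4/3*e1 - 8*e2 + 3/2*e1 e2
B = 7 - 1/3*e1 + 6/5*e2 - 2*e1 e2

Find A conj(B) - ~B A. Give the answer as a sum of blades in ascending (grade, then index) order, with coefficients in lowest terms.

first term: -209/45 - 67/15*e1 - 8941/150*e2 + 419/30*e1 e2
second term: 139/9 + 401/15*e1 - 7709/150*e2 + 419/30*e1 e2
Answer: -904/45 - 156/5*e1 - 616/75*e2


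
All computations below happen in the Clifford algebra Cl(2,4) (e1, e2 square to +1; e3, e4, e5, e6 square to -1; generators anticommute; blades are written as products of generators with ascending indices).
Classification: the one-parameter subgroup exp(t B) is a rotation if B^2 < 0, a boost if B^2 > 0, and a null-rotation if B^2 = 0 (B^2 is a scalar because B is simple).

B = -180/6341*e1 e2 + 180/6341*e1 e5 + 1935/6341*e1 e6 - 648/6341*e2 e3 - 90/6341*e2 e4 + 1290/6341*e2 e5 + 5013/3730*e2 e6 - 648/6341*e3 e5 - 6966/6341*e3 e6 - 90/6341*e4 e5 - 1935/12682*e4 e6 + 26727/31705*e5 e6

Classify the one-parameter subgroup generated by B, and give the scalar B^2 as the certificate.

B^2 term by term: the squares give (-180/6341)^2*(e1 e2)^2 + (180/6341)^2*(e1 e5)^2 + (1935/6341)^2*(e1 e6)^2 + (-648/6341)^2*(e2 e3)^2 + (-90/6341)^2*(e2 e4)^2 + (1290/6341)^2*(e2 e5)^2 + (5013/3730)^2*(e2 e6)^2 + (-648/6341)^2*(e3 e5)^2 + (-6966/6341)^2*(e3 e6)^2 + (-90/6341)^2*(e4 e5)^2 + (-1935/12682)^2*(e4 e6)^2 + (26727/31705)^2*(e5 e6)^2 = 32400/40208281*(-1) + 32400/40208281*(+1) + 3744225/40208281*(+1) + 419904/40208281*(+1) + 8100/40208281*(+1) + 1664100/40208281*(+1) + 25130169/13912900*(+1) + 419904/40208281*(-1) + 48525156/40208281*(-1) + 8100/40208281*(-1) + 3744225/160833124*(-1) + 714332529/1005207025*(-1) = 0 (each basis 2-blade squares to minus the product of its generators' squares); cross terms between blades sharing an index anticommute and cancel; the commuting (index-disjoint) pairs give grade-4 terms 2*c*c'*(blade product), which cancel blade by blade — e1 e2 e3 e5: 233280/40208281 - 233280/40208281 = 0; e1 e2 e3 e6: 2507760/40208281 - 2507760/40208281 = 0; e1 e2 e4 e5: 32400/40208281 - 32400/40208281 = 0; e1 e2 e4 e6: 348300/40208281 - 348300/40208281 = 0; e1 e2 e5 e6: -1924344/40208281 - 180468/2365193 + 4992300/40208281 = 0; e1 e3 e5 e6: 2507760/40208281 - 2507760/40208281 = 0; e1 e4 e5 e6: 348300/40208281 - 348300/40208281 = 0; e2 e3 e4 e5: 116640/40208281 - 116640/40208281 = 0; e2 e3 e4 e6: 1253880/40208281 - 1253880/40208281 = 0; e2 e3 e5 e6: -34638192/201041405 + 17972280/40208281 - 3248424/11825965 = 0; e2 e4 e5 e6: -962172/40208281 + 2496150/40208281 - 90234/2365193 = 0; e3 e4 e5 e6: -1253880/40208281 + 1253880/40208281 = 0 — confirming B is simple. So B^2 = 0.
Answer: null-rotation, certificate B^2 = 0. Certificate logic: 0 is a conjugation-invariant scalar, so its sign fixes rotation versus boost versus null-rotation outright.


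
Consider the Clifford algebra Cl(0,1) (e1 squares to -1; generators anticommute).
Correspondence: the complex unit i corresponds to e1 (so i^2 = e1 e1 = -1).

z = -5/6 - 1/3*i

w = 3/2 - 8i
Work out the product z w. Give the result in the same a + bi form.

In blades: z = -5/6 - 1/3*e1, w = 3/2 - 8*e1.
Distribute z over w term by term (generator squares from the signature, products reordered to ascending indices): (-5/6)*w = -5/4 + 20/3*e1; (-1/3*e1)*w = -8/3 - 1/2*e1.
Sum: -47/12 + 37/6*e1; translating back through the correspondence:
Answer: -47/12 + 37/6*i


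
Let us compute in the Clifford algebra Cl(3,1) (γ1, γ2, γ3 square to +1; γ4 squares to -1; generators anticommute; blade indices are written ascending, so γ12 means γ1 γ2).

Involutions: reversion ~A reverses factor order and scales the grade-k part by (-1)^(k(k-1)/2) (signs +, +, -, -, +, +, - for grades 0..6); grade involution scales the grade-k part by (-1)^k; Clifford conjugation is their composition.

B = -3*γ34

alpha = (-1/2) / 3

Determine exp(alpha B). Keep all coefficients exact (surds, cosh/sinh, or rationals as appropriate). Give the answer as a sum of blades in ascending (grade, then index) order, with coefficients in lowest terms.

B^2 = (-3)^2*(γ34)^2 = 9*(+1) = 9 (a basis 2-blade squares to minus the product of its generators' squares).
B^2 = 9 — the series telescopes hyperbolically here: l = 3, alpha*l = -1/2, so exp(alpha B) = cosh(-1/2) + (sinh(-1/2)/3)*B = cosh(1/2) + (-sinh(1/2)/3)*B.
Answer: cosh(1/2) + sinh(1/2)*γ34


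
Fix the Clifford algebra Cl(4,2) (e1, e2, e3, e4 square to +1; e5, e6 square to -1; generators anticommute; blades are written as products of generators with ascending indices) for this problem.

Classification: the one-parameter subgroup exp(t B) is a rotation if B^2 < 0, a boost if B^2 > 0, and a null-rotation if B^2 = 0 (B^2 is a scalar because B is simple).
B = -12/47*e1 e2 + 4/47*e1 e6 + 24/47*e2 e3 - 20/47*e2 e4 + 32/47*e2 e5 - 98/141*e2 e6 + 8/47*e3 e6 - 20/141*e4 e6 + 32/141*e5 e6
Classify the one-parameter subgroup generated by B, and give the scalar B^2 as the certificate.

B^2 term by term: the squares give (-12/47)^2*(e1 e2)^2 + (4/47)^2*(e1 e6)^2 + (24/47)^2*(e2 e3)^2 + (-20/47)^2*(e2 e4)^2 + (32/47)^2*(e2 e5)^2 + (-98/141)^2*(e2 e6)^2 + (8/47)^2*(e3 e6)^2 + (-20/141)^2*(e4 e6)^2 + (32/141)^2*(e5 e6)^2 = 144/2209*(-1) + 16/2209*(+1) + 576/2209*(-1) + 400/2209*(-1) + 1024/2209*(+1) + 9604/19881*(+1) + 64/2209*(+1) + 400/19881*(+1) + 1024/19881*(-1) = 4/9 (each basis 2-blade squares to minus the product of its generators' squares); cross terms between blades sharing an index anticommute and cancel; the commuting (index-disjoint) pairs give grade-4 terms 2*c*c'*(blade product), which cancel blade by blade — e1 e2 e3 e6: -192/2209 + 192/2209 = 0; e1 e2 e4 e6: 160/2209 - 160/2209 = 0; e1 e2 e5 e6: -256/2209 + 256/2209 = 0; e2 e3 e4 e6: -320/2209 + 320/2209 = 0; e2 e3 e5 e6: 512/2209 - 512/2209 = 0; e2 e4 e5 e6: -1280/6627 + 1280/6627 = 0 — confirming B is simple. So B^2 = 4/9.
Answer: boost, certificate B^2 = 4/9. The class reads off the invariant scalar 4/9 directly.


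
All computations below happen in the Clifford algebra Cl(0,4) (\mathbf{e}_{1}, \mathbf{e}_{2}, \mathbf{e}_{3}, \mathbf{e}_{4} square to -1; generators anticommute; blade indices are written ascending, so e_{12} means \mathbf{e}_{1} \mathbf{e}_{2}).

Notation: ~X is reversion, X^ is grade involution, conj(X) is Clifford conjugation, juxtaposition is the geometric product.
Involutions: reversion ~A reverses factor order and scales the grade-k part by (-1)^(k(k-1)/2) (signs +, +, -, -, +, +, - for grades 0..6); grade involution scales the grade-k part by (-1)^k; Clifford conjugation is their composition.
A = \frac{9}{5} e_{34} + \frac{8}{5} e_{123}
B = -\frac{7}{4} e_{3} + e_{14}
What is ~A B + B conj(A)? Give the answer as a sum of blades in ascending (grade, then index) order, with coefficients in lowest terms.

first term: \frac{63}{20} e_{4} - \frac{14}{5} e_{12} + \frac{9}{5} e_{13} + \frac{8}{5} e_{234}
second term: -\frac{63}{20} e_{4} + \frac{14}{5} e_{12} - \frac{9}{5} e_{13} + \frac{8}{5} e_{234}
Answer: \frac{16}{5} e_{234}


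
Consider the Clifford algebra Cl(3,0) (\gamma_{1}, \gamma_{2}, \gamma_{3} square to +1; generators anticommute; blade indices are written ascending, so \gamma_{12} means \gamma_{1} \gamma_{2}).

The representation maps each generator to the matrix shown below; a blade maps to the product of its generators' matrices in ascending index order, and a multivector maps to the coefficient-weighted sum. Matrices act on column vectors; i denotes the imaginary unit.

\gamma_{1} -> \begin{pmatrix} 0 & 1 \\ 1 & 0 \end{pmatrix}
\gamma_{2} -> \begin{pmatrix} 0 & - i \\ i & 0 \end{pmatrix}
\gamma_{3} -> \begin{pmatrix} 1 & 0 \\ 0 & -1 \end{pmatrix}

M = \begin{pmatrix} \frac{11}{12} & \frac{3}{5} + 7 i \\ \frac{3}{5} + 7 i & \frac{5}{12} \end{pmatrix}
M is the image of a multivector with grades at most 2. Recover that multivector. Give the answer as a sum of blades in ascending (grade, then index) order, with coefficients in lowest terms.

Method: 1, rho(\gamma_{1}), rho(\gamma_{2}), rho(\gamma_{3}) form a trace-orthogonal basis of the 2x2 complex matrices (tr(X Y) = 2 if X = Y, else 0), so M = m0*1 + m1*rho(\gamma_{1}) + m2*rho(\gamma_{2}) + m3*rho(\gamma_{3}) with m0 = tr(M)/2 = \frac{2}{3}, m1 = tr(M rho(\gamma_{1}))/2 = \frac{3}{5} + 7 i, m2 = tr(M rho(\gamma_{2}))/2 = 0, m3 = tr(M rho(\gamma_{3}))/2 = \frac{1}{4}.
Multiplying table entries, the bivector images are rho(\gamma_{12}) = i*rho(\gamma_{3}), rho(\gamma_{13}) = -i*rho(\gamma_{2}), rho(\gamma_{23}) = i*rho(\gamma_{1}); with real blade coefficients the real parts of m0..m3 are the coefficients of 1, \gamma_{1}, \gamma_{2}, \gamma_{3} and the imaginary parts give the bivectors (\gamma_{23}: Im m1, \gamma_{13}: -Im m2, \gamma_{12}: Im m3).
Answer: \frac{2}{3} + \frac{3}{5} \gamma_{1} + \frac{1}{4} \gamma_{3} + 7 \gamma_{23}


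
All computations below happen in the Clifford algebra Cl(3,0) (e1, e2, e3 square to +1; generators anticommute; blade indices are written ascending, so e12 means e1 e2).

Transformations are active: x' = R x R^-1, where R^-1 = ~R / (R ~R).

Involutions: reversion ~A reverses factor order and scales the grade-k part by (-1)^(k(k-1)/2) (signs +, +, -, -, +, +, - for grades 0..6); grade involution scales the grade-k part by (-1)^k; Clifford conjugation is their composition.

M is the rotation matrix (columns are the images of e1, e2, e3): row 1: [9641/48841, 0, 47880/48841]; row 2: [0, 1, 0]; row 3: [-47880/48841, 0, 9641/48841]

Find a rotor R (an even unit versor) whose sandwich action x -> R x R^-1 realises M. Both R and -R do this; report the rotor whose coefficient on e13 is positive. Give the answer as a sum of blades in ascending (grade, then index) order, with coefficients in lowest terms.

Method: write R = a + b12*e12 + b13*e13 + b23*e23 with a^2 + b12^2 + b13^2 + b23^2 = 1 (so R^-1 = ~R). Expanding the columns R e_j ~R gives tr M = 4a^2 - 1 and, from the antisymmetric part, M21 - M12 = -4a*b12, M13 - M31 = 4a*b13, M32 - M23 = -4a*b23.
Here tr M = 68123/48841, so a^2 = (1 + tr M)/4 = 29241/48841 and a = ±171/221. Taking a = 171/221: M21 - M12 = 0, M13 - M31 = 95760/48841, M32 - M23 = 0, giving b12 = 0, b13 = 140/221, b23 = 0, i.e. R = 171/221 + 140/221*e13.
Its e13 coefficient is already positive.
Answer: 171/221 + 140/221*e13. Uniqueness: Spin(3) -> SO(3) maps R and -R to the same rotation of trace 68123/48841; fixing the sign of the e13 coefficient removes the ambiguity.


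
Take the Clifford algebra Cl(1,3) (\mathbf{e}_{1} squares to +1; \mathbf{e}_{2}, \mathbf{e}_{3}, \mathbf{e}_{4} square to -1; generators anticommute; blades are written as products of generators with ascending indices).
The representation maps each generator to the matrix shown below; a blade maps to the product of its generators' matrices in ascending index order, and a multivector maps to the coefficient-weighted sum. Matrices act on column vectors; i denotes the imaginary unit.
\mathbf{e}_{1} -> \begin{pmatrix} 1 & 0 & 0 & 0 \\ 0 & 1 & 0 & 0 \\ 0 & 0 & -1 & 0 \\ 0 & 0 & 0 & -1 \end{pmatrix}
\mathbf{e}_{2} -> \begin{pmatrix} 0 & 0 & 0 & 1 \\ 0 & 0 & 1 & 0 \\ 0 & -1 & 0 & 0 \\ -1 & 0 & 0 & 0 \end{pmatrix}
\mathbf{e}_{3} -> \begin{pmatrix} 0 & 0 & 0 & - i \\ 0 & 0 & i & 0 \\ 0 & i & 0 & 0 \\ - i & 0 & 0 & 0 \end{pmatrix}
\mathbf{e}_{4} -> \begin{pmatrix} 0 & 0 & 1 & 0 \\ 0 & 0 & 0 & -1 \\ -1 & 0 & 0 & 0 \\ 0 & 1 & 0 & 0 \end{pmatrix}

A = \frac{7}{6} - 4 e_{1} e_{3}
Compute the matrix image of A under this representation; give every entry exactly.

Bivector images (products of the table entries): rho(e_{1} e_{3}) = rho(\mathbf{e}_{1})rho(\mathbf{e}_{3}) = \begin{pmatrix} 0 & 0 & 0 & - i \\ 0 & 0 & i & 0 \\ 0 & - i & 0 & 0 \\ i & 0 & 0 & 0 \end{pmatrix}.
M = (\frac{7}{6})*1 + (-4)*rho(e_{1} e_{3}), summed entrywise (1 is the identity matrix):
Answer: \begin{pmatrix} \frac{7}{6} & 0 & 0 & 4 i \\ 0 & \frac{7}{6} & - 4 i & 0 \\ 0 & 4 i & \frac{7}{6} & 0 \\ - 4 i & 0 & 0 & \frac{7}{6} \end{pmatrix}


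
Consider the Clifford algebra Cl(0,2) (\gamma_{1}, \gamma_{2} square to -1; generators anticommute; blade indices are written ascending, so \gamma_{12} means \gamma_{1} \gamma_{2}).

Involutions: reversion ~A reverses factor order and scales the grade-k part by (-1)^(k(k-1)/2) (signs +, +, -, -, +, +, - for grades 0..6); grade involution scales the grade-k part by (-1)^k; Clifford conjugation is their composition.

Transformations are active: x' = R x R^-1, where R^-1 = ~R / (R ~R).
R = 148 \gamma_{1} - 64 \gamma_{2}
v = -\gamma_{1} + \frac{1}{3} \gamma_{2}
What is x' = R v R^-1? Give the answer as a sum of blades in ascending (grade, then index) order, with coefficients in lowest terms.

~R = 148 \gamma_{1} - 64 \gamma_{2}, and R ~R = -26000, so R^-1 = ~R / (-26000).
R v = \frac{508}{3} - \frac{44}{3} \gamma_{12}
Answer: -\frac{4523}{4875} \gamma_{1} + \frac{813}{1625} \gamma_{2}


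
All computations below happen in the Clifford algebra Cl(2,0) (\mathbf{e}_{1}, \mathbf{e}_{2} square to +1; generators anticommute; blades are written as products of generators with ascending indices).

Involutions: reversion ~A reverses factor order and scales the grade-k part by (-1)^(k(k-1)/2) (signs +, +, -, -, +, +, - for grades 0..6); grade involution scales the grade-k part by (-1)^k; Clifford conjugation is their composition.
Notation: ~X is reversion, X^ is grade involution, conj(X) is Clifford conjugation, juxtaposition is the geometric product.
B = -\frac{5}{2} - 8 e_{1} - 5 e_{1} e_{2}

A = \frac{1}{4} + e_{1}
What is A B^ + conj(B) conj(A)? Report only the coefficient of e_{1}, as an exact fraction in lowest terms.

first term: \frac{59}{8} - \frac{1}{2} e_{1} - 5 e_{2} - \frac{5}{4} e_{1} e_{2}
second term: -\frac{69}{8} + \frac{9}{2} e_{1} + 5 e_{2} + \frac{5}{4} e_{1} e_{2}
Answer: 4


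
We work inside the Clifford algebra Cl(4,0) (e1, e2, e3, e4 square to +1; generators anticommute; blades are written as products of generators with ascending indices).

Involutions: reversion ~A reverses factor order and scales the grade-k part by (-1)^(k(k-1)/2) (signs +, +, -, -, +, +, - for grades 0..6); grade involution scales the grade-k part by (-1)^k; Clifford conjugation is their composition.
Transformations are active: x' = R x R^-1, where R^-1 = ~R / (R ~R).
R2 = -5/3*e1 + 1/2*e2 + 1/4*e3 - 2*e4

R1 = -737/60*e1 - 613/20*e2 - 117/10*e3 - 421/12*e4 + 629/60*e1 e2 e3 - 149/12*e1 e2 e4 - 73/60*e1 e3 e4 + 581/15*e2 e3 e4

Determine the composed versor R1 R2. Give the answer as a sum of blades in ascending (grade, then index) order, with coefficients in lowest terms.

Distribute over the terms of R2 (each basis-blade product reordered to ascending indices, repeated generators contracted through their squares):
R1 (-5/3*e1) = 737/36 - 613/12*e1 e2 - 39/2*e1 e3 - 2105/36*e1 e4 - 629/36*e2 e3 + 745/36*e2 e4 + 73/36*e3 e4 + 581/9*e1 e2 e3 e4
R1 (1/2*e2) = -613/40 - 737/120*e1 e2 - 629/120*e1 e3 + 149/24*e1 e4 + 117/20*e2 e3 + 421/24*e2 e4 + 581/30*e3 e4 - 73/120*e1 e2 e3 e4
R1 (1/4*e3) = -117/40 + 629/240*e1 e2 - 737/240*e1 e3 + 73/240*e1 e4 - 613/80*e2 e3 - 581/60*e2 e4 + 421/48*e3 e4 + 149/48*e1 e2 e3 e4
R1 (-2*e4) = 421/6 + 149/6*e1 e2 + 73/30*e1 e3 + 737/30*e1 e4 - 1162/15*e2 e3 + 613/10*e2 e4 + 117/5*e3 e4 - 629/30*e1 e2 e3 e4
Summing the partial products and collecting blades:
Answer: 1303/18 - 1429/48*e1 e2 - 6091/240*e1 e3 - 19723/720*e1 e4 - 69661/720*e2 e3 + 32347/360*e2 e4 + 38567/720*e3 e4 + 33181/720*e1 e2 e3 e4


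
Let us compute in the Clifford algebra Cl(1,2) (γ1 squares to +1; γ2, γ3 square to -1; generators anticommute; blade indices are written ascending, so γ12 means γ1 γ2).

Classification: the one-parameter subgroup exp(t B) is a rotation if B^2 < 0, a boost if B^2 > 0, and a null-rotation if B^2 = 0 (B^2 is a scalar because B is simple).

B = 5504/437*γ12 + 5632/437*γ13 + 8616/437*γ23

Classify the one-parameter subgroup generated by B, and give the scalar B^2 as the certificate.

B^2 term by term: the squares give (5504/437)^2*(γ12)^2 + (5632/437)^2*(γ13)^2 + (8616/437)^2*(γ23)^2 = 30294016/190969*(+1) + 31719424/190969*(+1) + 74235456/190969*(-1) = -64 (each basis 2-blade squares to minus the product of its generators' squares); cross terms between blades sharing an index anticommute and cancel. So B^2 = -64.
Answer: rotation, certificate B^2 = -64. No conjugation can change B^2 = -64; the sign gives the class.


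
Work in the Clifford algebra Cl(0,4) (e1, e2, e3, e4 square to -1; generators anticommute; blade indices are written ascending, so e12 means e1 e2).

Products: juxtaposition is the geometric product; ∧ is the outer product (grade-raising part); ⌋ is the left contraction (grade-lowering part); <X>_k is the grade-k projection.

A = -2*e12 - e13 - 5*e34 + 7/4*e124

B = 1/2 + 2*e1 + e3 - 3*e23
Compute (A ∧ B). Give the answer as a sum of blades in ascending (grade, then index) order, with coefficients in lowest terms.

step 1: -e12 - 1/2*e13 - 5/2*e34 - 2*e123 + 7/8*e124 - 10*e134 - 7/4*e1234
Answer: -e12 - 1/2*e13 - 5/2*e34 - 2*e123 + 7/8*e124 - 10*e134 - 7/4*e1234


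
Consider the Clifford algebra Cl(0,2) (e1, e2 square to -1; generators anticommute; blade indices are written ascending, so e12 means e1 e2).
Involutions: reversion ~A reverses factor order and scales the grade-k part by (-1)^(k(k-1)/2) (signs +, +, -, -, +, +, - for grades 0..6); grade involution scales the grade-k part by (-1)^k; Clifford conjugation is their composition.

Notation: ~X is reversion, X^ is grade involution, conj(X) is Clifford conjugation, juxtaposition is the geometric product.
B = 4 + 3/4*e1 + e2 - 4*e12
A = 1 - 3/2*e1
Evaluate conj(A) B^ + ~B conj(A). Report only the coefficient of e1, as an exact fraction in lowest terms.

first term: 41/8 + 21/4*e1 + 5*e2 - 11/2*e12
second term: 23/8 + 27/4*e1 + 7*e2 + 5/2*e12
Answer: 12


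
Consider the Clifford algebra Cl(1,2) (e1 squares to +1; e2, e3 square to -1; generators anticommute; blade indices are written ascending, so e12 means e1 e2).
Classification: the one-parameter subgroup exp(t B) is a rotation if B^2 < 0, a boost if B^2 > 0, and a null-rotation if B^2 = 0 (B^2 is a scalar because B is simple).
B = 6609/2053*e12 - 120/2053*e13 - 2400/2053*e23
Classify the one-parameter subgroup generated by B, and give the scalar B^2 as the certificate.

B^2 term by term: the squares give (6609/2053)^2*(e12)^2 + (-120/2053)^2*(e13)^2 + (-2400/2053)^2*(e23)^2 = 43678881/4214809*(+1) + 14400/4214809*(+1) + 5760000/4214809*(-1) = 9 (each basis 2-blade squares to minus the product of its generators' squares); cross terms between blades sharing an index anticommute and cancel. So B^2 = 9.
Answer: boost, certificate B^2 = 9. The invariant at work: B^2 = 9 is unchanged by conjugation, hence its sign classifies the subgroup whatever basis B is written in.


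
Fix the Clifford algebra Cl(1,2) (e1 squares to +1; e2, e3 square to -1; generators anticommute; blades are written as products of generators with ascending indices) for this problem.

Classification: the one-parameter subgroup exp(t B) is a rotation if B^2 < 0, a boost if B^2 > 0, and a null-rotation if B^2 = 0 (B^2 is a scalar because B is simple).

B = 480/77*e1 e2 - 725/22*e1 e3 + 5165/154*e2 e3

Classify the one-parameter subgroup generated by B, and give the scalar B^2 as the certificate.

B^2 term by term: the squares give (480/77)^2*(e1 e2)^2 + (-725/22)^2*(e1 e3)^2 + (5165/154)^2*(e2 e3)^2 = 230400/5929*(+1) + 525625/484*(+1) + 26677225/23716*(-1) = 0 (each basis 2-blade squares to minus the product of its generators' squares); cross terms between blades sharing an index anticommute and cancel. So B^2 = 0.
Answer: null-rotation, certificate B^2 = 0. The class reads off the invariant scalar 0 directly.
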